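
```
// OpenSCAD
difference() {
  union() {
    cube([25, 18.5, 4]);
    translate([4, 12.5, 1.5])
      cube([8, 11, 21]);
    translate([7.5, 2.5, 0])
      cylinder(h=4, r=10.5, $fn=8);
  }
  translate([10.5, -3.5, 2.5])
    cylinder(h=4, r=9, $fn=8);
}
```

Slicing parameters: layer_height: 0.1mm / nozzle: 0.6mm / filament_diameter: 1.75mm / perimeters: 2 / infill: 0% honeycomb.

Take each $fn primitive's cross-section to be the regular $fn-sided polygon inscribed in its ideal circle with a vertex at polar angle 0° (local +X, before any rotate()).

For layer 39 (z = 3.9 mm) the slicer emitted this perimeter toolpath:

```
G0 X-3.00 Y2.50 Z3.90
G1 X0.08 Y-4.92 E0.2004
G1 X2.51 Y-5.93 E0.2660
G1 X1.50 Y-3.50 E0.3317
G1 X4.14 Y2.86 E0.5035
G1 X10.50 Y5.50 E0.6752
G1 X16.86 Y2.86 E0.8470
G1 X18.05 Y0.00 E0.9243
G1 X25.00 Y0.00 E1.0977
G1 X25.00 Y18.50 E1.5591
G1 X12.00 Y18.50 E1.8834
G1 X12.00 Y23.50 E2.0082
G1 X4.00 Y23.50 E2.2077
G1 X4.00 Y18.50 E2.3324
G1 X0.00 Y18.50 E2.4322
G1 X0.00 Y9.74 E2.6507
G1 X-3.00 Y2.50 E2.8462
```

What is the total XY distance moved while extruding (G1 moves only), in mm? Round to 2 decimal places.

114.10 mm

Sum the Euclidean lengths of each G1 segment: total = 114.10 mm.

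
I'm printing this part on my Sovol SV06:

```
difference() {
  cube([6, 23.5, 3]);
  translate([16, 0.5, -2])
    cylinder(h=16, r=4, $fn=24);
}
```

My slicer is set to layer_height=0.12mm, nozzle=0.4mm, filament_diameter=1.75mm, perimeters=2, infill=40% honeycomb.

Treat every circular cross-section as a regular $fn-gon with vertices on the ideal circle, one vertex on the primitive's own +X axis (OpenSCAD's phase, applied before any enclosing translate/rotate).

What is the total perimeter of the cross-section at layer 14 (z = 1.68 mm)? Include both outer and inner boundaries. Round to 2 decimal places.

59.00 mm

At z = 1.68 mm: the 6×23.5 cube contributes its full rectangle (perimeter 59.00 mm); the r=4 cylinder at (16, 0.5) contributes a regular 24-gon of circumradius 4 (perimeter = 2·24·4.000·sin(180°/24) = 25.06 mm); Taking the first minus the rest: starting from the 6×23.5 cube, the r=4 cylinder at (16, 0.5) misses the remaining region (no effect) — boundary = 59.00 mm. Overall, the cross-section is a single solid region. Total boundary length (outer) = 59.00 mm.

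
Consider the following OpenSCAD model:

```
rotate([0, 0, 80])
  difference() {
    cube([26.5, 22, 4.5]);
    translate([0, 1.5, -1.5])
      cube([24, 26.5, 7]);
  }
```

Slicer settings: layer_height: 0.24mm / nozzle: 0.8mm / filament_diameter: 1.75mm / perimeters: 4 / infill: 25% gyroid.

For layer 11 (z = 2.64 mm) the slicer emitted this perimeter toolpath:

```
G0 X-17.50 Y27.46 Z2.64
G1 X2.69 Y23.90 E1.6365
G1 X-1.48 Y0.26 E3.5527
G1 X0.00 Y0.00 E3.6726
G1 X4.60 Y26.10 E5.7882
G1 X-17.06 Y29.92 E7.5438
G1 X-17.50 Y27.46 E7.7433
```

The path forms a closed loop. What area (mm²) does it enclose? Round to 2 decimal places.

90.99 mm²

Apply the shoelace formula to the sequence of (X, Y) vertices; enclosed area = 90.99 mm².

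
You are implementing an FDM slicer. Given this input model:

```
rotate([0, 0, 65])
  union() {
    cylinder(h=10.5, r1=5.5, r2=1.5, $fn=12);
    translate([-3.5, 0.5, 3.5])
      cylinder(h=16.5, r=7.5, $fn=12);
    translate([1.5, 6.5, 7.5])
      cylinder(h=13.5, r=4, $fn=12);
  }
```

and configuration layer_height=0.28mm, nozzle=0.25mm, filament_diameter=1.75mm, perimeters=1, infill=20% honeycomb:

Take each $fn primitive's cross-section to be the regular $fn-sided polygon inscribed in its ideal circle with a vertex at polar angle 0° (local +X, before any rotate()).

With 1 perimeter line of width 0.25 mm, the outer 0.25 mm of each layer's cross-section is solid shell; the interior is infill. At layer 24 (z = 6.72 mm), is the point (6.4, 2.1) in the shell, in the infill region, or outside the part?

outside

At z = 6.72 mm: the cone contributes a regular 12-gon of circumradius 2.940 (interpolated between r1=5.5 and r2=1.5 at t=0.640); the cylinder at (-3.5, 0.5): section is a regular 12-gon, circumradius r=7.5; the cylinder at (1.5, 6.5) is absent (z outside [7.5, 21]); Taking the union: the cone lies entirely inside the r=7.5 cylinder at (-3.5, 0.5), so the union is just the r=7.5 cylinder at (-3.5, 0.5) — 1 connected region; (whole slice rotated 65° about Z — lengths, areas and connectivity unchanged). Overall, the cross-section is a single solid region. Undo the 65° rotation: the query point maps to (4.608, -4.913) in the un-rotated model frame. The nearest boundary edge runs (3.00, -3.25)→(0.25, -6.00); distance from the point to it = 2.32 mm. The point is not inside any of the regions above, so it lies outside the cross-section (2.32 mm from the nearest boundary).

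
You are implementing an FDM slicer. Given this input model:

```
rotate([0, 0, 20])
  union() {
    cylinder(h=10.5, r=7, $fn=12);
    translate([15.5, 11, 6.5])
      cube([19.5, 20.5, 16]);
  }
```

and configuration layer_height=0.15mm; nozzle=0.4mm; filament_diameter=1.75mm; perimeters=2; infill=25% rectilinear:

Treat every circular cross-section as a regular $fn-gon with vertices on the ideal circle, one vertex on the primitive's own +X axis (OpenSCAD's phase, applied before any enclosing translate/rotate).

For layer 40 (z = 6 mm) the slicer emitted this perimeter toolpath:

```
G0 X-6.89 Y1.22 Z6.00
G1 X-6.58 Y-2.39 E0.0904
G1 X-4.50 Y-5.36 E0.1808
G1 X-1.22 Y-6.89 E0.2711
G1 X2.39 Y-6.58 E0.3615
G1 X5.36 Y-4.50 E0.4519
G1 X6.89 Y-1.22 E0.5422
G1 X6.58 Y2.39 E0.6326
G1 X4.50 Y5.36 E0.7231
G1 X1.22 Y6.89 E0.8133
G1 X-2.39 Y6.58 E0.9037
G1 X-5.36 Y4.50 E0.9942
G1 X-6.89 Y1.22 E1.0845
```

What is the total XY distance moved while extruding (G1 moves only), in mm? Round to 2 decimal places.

43.47 mm

Sum the Euclidean lengths of each G1 segment: total = 43.47 mm.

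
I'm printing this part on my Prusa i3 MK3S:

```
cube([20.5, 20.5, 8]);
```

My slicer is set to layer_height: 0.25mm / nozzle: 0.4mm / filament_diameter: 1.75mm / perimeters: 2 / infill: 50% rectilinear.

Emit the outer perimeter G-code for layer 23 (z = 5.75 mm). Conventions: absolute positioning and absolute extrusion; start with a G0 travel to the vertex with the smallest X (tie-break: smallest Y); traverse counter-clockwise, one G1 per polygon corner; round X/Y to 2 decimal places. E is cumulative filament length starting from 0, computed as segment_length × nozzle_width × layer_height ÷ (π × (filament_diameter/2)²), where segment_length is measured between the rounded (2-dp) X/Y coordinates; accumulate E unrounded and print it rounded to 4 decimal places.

At z = 5.75 mm: the cube (footprint 20.5×20.5) is included at this height. The outline is a single polygon with 4 vertices. Extrusion per mm of travel: 0.4 × 0.25 / (π × 0.875²) = 0.041575. Accumulating E over each segment gives final E = 3.4092.

G0 X0.00 Y0.00 Z5.75
G1 X20.50 Y0.00 E0.8523
G1 X20.50 Y20.50 E1.7046
G1 X0.00 Y20.50 E2.5569
G1 X0.00 Y0.00 E3.4092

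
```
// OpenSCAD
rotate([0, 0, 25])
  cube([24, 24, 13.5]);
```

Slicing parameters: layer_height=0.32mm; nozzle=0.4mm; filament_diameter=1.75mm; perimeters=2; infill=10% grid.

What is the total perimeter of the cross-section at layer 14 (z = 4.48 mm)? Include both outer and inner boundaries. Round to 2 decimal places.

96.00 mm

At z = 4.48 mm: the cube is present — its section is the full 24×24 rectangle (perimeter 96.00 mm); (whole slice rotated 25° about Z — lengths, areas and connectivity unchanged). Overall, the cross-section is a single solid region. Total boundary length (outer) = 96.00 mm.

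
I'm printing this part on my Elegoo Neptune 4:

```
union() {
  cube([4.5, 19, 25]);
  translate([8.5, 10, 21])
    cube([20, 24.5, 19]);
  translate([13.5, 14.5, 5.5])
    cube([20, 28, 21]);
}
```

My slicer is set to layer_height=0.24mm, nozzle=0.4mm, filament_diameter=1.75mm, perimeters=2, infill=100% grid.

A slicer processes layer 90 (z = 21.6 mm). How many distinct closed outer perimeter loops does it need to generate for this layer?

2

At z = 21.6 mm: the cube (footprint 4.5×19) is included at this height; the cube at (8.5, 10) is present — its section is the full 20×24.5 rectangle; the 20×28 cube at (13.5, 14.5) contributes its full rectangle; Taking the union: the regions partially overlap (shared area 300.00 mm²), so overlapping operands fuse into one piece — 2 connected regions. The result has 2 disconnected regions.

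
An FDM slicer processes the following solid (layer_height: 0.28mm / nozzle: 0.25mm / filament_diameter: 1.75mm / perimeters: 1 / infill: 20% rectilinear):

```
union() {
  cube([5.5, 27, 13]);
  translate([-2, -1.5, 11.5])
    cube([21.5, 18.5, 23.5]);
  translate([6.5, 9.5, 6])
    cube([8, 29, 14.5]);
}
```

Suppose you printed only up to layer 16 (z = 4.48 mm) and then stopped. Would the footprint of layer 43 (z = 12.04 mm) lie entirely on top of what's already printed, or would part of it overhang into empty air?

Compare the two slices. At z = 4.48: the cube is present — its section is the full 5.5×27 rectangle (area 148.50 mm²); the cube at (-2, -1.5) is absent (z outside [11.5, 35]); the cube at (6.5, 9.5) is not intersected at this z (z outside [6, 20.5]); Merging all regions: only the 5.5×27 cube is present, so the union is just that shape — area = 148.50 mm². At z = 12.04: the cube (footprint 5.5×27) is included at this height (area 148.50 mm²); the cube at (-2, -1.5) (footprint 21.5×18.5) is included at this height (area 397.75 mm²); the cube at (6.5, 9.5) is present — its section is the full 8×29 rectangle (area 232.00 mm²); Combining (union): the regions partially overlap — summed areas 778.25 mm² minus the doubly-counted overlap 153.50 mm² gives 624.75 mm² — area = 624.75 mm². Checking containment: at z = 12.04 the cross-section extends beyond the z = 4.48 cross-section by about 476.25 mm².

part overhangs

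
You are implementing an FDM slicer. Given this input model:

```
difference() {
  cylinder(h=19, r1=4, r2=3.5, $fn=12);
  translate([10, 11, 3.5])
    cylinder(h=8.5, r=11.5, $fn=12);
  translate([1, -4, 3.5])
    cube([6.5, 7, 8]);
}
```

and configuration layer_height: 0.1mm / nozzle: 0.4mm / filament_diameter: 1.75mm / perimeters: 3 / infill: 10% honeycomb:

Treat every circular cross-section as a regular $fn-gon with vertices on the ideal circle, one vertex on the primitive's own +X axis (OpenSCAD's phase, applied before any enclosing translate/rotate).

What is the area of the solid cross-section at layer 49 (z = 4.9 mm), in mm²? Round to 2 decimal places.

At z = 4.9 mm: the cone: at t=0.258 of its height the radius interpolates to r₁+(r₂−r₁)t = 3.871, giving a regular 12-gon of that circumradius (area = (12/2)·3.871²·sin(360°/12) = 44.96 mm²); the r=11.5 cylinder at (10, 11) contributes a regular 12-gon of circumradius 11.5 (area = (12/2)·11.500²·sin(360°/12) = 396.75 mm²); the cube at (1, -4) is present — its section is the full 6.5×7 rectangle (area 45.50 mm²); Taking the first minus the rest: starting from the cone (44.96 mm²), the r=11.5 cylinder at (10, 11) misses the remaining region (no effect); the 6.5×7 cube at (1, -4) partially overlaps it — only the 14.49 mm² overlap (of its 45.50 mm²) is removed, clipping the outline — area = 30.46 mm². Overall, the cross-section is a single solid region. Net area = 30.46 mm².

30.46 mm²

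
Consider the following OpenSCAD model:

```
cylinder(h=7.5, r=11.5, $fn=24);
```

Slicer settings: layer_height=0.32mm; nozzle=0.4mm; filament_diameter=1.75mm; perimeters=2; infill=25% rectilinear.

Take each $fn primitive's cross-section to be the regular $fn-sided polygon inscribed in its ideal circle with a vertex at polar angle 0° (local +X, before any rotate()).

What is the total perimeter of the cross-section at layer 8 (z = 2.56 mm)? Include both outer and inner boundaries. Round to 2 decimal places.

72.05 mm

At z = 2.56 mm: the r=11.5 cylinder gives a regular 24-gon of circumradius 11.5 (constant along its height) (perimeter = 2·24·11.500·sin(180°/24) = 72.05 mm). Overall, the cross-section is a single solid region. Total boundary length (outer) = 72.05 mm.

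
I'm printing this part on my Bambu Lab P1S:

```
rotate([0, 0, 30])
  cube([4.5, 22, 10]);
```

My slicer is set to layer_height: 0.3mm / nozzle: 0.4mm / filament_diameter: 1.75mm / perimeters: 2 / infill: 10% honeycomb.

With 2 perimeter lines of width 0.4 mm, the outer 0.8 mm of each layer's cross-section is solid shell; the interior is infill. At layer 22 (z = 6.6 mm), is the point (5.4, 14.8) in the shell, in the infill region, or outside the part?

At z = 6.6 mm: the 4.5×22 cube contributes its full rectangle; (rotated 30° about Z; rotation is an isometry so areas/perimeters/island counts are preserved). Overall, the cross-section is a single solid region. Undo the 30° rotation: the query point maps to (12.077, 10.117) in the un-rotated model frame. The nearest boundary edge runs (4.50, 0.00)→(4.50, 22.00); distance from the point to it = 7.58 mm. The point is not inside any of the regions above, so it lies outside the cross-section (7.58 mm from the nearest boundary).

outside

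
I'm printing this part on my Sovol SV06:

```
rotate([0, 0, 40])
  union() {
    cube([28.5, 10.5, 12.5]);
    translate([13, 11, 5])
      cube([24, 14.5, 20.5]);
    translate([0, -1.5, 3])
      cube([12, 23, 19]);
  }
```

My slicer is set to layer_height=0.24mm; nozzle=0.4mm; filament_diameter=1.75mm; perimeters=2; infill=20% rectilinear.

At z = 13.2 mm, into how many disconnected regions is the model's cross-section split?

2

At z = 13.2 mm: the cube is absent (z outside [0, 12.5]); the cube at (13, 11) is present — its section is the full 24×14.5 rectangle; the cube at (0, -1.5) (footprint 12×23) is included at this height; Taking the union: the 2 present regions are separate (no shared area or edge), so areas and boundary lengths simply add and each stays a separate island — 2 connected regions; (rotated 40° about Z; rotation is an isometry so areas/perimeters/island counts are preserved). The result has 2 disconnected regions.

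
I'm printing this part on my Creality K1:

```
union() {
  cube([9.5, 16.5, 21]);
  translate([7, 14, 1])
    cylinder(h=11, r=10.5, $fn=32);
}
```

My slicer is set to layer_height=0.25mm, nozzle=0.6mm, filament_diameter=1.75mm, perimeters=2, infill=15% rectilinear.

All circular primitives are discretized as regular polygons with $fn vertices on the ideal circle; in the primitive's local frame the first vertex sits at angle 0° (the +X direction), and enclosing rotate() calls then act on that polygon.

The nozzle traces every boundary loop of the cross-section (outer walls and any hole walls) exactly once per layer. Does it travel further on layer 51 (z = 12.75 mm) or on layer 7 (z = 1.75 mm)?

Layer 51 (z = 12.75): the 9.5×16.5 cube contributes its full rectangle (perimeter 52.00 mm); the cylinder at (7, 14) is absent (z outside [1, 12]); Combining (union): only the 9.5×16.5 cube is present, so the union is just that shape — boundary = 52.00 mm. So its perimeter = 52.00 mm. Layer 7 (z = 1.75): the 9.5×16.5 cube contributes its full rectangle (perimeter 52.00 mm); the r=10.5 cylinder at (7, 14) gives a regular 32-gon of circumradius 10.5 (constant along its height) (perimeter = 2·32·10.500·sin(180°/32) = 65.87 mm); Taking the union: the regions partially overlap (shared area 117.02 mm²), so the edge portions inside another operand are dropped and the merged outline is re-measured after clipping — boundary = 75.22 mm. So its perimeter = 75.22 mm. Layer 7 is larger (75.22 vs 52.00 mm).

layer 7 (z = 1.75 mm)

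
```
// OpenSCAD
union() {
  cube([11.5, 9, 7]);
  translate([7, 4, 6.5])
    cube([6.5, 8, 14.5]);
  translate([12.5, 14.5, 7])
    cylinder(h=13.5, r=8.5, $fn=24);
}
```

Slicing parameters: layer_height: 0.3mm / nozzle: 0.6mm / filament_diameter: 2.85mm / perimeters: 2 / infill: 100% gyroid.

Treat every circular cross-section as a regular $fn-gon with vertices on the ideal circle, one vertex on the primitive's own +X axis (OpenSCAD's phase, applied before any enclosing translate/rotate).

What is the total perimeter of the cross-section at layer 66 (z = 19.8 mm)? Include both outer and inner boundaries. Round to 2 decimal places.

At z = 19.8 mm: the cube is absent (z outside [0, 7]); the cube at (7, 4) is present — its section is the full 6.5×8 rectangle (perimeter 29.00 mm); the cylinder at (12.5, 14.5): section is a regular 24-gon, circumradius r=8.5 (perimeter = 2·24·8.500·sin(180°/24) = 53.25 mm); Taking the union: the regions partially overlap (shared area 35.13 mm²), so the edge portions inside another operand are dropped and the merged outline is re-measured after clipping — boundary = 58.96 mm. Overall, the cross-section is a single solid region. Total boundary length (outer) = 58.96 mm.

58.96 mm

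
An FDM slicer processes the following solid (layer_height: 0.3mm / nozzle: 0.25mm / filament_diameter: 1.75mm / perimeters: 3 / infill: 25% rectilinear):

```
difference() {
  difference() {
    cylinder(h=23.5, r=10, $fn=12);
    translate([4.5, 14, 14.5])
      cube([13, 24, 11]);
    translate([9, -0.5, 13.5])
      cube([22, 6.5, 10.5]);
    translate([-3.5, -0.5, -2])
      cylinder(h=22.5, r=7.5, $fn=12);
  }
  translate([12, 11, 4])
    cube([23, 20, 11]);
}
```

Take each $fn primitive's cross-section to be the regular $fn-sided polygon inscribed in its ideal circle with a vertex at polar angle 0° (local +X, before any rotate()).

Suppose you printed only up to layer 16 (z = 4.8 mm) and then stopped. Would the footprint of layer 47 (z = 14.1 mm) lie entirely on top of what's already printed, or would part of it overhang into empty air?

Compare the two slices. At z = 4.8: the r=10 cylinder gives a regular 12-gon of circumradius 10 (constant along its height) (area = (12/2)·10.000²·sin(360°/12) = 300.00 mm²); the cube at (4.5, 14) is not intersected at this z (z outside [14.5, 25.5]); the cube at (9, -0.5) is absent (z outside [13.5, 24]); the cylinder at (-3.5, -0.5): section is a regular 12-gon, circumradius r=7.5 (area = (12/2)·7.500²·sin(360°/12) = 168.75 mm²); Subtracting the remaining from the first: starting from the r=10 cylinder (300.00 mm²), the r=7.5 cylinder at (-3.5, -0.5) partially overlaps it — only the 158.80 mm² overlap (of its 168.75 mm²) is removed, clipping the outline — area = 141.20 mm²; the cube at (12, 11) is present — its section is the full 23×20 rectangle (area 460.00 mm²); After the difference (first − rest): starting from the result so far (141.20 mm²), the 23×20 cube at (12, 11) misses the remaining region (no effect) — area = 141.20 mm². At z = 14.1: the r=10 cylinder contributes a regular 12-gon of circumradius 10 (area = (12/2)·10.000²·sin(360°/12) = 300.00 mm²); the cube at (4.5, 14) is absent (z outside [14.5, 25.5]); the cube at (9, -0.5) is present — its section is the full 22×6.5 rectangle (area 143.00 mm²); the r=7.5 cylinder at (-3.5, -0.5) contributes a regular 12-gon of circumradius 7.5 (area = (12/2)·7.500²·sin(360°/12) = 168.75 mm²); After the difference (first − rest): starting from the r=10 cylinder (300.00 mm²), the 22×6.5 cube at (9, -0.5) partially overlaps it — only the 2.33 mm² overlap (of its 143.00 mm²) is removed, clipping the outline; the r=7.5 cylinder at (-3.5, -0.5) partially overlaps it — only the 158.80 mm² overlap (of its 168.75 mm²) is removed, clipping the outline — area = 138.87 mm²; the cube at (12, 11) (footprint 23×20) is included at this height (area 460.00 mm²); Subtracting the remaining from the first: starting from that combined region (138.87 mm²), the 23×20 cube at (12, 11) misses the remaining region (no effect) — area = 138.87 mm². Checking containment: the cross-section at z = 14.1 is a subset of the cross-section at z = 4.8.

entirely on top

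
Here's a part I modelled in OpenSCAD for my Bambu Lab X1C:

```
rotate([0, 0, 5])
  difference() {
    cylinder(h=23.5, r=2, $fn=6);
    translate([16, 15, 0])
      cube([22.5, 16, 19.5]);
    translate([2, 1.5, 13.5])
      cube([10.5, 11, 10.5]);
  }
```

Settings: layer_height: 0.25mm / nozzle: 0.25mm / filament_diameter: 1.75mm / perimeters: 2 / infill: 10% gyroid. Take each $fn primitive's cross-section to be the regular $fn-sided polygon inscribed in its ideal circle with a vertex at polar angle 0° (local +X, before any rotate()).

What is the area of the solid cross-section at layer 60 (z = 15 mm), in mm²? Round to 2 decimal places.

10.39 mm²

At z = 15 mm: the r=2 cylinder contributes a regular 6-gon of circumradius 2 (area = (6/2)·2.000²·sin(360°/6) = 10.39 mm²); the cube at (16, 15) (footprint 22.5×16) is included at this height (area 360.00 mm²); the cube at (2, 1.5) (footprint 10.5×11) is included at this height (area 115.50 mm²); Taking the first minus the rest: starting from the r=2 cylinder (10.39 mm²), the 22.5×16 cube at (16, 15) misses the remaining region (no effect); the 10.5×11 cube at (2, 1.5) misses the remaining region (no effect) — area = 10.39 mm²; (rotated 5° about Z; rotation is an isometry so areas/perimeters/island counts are preserved). Overall, the cross-section is a single solid region. Net area = 10.39 mm².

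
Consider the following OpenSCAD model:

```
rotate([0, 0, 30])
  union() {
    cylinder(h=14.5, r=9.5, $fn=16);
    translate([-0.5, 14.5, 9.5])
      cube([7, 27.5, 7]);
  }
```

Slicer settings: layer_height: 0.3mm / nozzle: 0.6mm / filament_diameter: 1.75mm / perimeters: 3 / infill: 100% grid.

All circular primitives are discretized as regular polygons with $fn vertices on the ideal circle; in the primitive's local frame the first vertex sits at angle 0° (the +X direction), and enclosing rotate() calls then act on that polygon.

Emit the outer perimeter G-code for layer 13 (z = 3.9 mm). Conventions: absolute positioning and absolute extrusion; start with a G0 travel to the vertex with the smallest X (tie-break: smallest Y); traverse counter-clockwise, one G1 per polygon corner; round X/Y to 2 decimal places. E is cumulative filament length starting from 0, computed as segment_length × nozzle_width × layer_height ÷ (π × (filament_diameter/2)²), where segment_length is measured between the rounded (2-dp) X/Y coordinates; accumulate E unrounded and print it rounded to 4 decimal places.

G0 X-9.42 Y-1.24 Z3.90
G1 X-8.23 Y-4.75 E0.2774
G1 X-5.78 Y-7.54 E0.5552
G1 X-2.46 Y-9.18 E0.8323
G1 X1.24 Y-9.42 E1.1098
G1 X4.75 Y-8.23 E1.3872
G1 X7.54 Y-5.78 E1.6650
G1 X9.18 Y-2.46 E1.9421
G1 X9.42 Y1.24 E2.2196
G1 X8.23 Y4.75 E2.4970
G1 X5.78 Y7.54 E2.7748
G1 X2.46 Y9.18 E3.0520
G1 X-1.24 Y9.42 E3.3294
G1 X-4.75 Y8.23 E3.6068
G1 X-7.54 Y5.78 E3.8846
G1 X-9.18 Y2.46 E4.1618
G1 X-9.42 Y-1.24 E4.4392

At z = 3.9 mm: the r=9.5 cylinder contributes a regular 16-gon of circumradius 9.5; the cube at (-0.5, 14.5) is absent (z outside [9.5, 16.5]); Combining (union): only the r=9.5 cylinder is present, so the union is just that shape — 1 connected region; (whole slice rotated 30° about Z — lengths, areas and connectivity unchanged). The outline is a single polygon with 16 vertices. Extrusion per mm of travel: 0.6 × 0.3 / (π × 0.875²) = 0.074835. Accumulating E over each segment gives final E = 4.4392.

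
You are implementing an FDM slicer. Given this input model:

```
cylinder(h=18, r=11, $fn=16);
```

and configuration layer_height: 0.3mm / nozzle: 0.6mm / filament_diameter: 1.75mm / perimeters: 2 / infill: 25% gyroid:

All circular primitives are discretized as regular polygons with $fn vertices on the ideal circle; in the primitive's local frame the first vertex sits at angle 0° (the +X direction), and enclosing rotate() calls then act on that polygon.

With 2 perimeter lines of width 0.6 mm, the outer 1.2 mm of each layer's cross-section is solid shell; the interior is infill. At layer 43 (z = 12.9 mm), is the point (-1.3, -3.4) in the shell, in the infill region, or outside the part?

infill

At z = 12.9 mm: the r=11 cylinder contributes a regular 16-gon of circumradius 11. Overall, the cross-section is a single solid region. The nearest boundary edge runs (-4.21, -10.16)→(-0.00, -11.00); distance from the point to it = 7.20 mm. The point is inside the cross-section and 7.20 mm from the nearest boundary — more than the 1.2 mm shell width (2 × 0.6), so it's in the infill interior.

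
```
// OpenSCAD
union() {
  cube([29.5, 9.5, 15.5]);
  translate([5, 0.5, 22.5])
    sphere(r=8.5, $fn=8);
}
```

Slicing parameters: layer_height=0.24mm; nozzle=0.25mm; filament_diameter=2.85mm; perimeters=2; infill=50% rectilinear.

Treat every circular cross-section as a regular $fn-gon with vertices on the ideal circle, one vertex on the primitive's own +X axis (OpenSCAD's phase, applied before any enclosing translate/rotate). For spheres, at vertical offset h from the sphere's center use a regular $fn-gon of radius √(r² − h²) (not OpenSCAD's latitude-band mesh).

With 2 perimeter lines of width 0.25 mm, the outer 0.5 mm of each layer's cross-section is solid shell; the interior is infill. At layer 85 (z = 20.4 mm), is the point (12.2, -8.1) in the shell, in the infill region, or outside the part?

outside

At z = 20.4 mm: the cube is absent (z outside [0, 15.5]); the sphere at (5, 0.5): section is a regular 8-gon, circumradius = √(r²−h²) = √(8.5²−2.1²) = 8.237; Combining (union): only the r=8.5 sphere at (5, 0.5) is present, so the union is just that shape — 1 connected region. Overall, the cross-section is a single solid region. The nearest boundary edge runs (5.00, -7.74)→(10.82, -5.32); distance from the point to it = 3.10 mm. The point is not inside any of the regions above, so it lies outside the cross-section (3.10 mm from the nearest boundary).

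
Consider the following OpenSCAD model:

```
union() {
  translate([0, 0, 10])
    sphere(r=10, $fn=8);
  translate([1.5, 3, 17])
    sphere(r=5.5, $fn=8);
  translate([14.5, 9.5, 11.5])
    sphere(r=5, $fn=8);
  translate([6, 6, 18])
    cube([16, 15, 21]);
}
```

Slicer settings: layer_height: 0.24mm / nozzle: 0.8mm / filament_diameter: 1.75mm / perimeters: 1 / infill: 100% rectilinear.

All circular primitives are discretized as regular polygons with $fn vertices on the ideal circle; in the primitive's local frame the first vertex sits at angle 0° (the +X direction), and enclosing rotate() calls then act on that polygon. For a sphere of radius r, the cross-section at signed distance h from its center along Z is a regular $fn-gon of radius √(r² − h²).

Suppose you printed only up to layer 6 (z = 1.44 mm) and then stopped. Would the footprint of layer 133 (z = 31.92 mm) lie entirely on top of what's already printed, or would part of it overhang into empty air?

Compare the two slices. At z = 1.44: the r=10 sphere slices to a regular 8-gon of circumradius 5.170 (√(r²−h²) with h=8.56 from center) (area = (8/2)·5.170²·sin(360°/8) = 75.59 mm²); the sphere at (1.5, 3) does not reach this height (|z−center|=15.560 > r=5.5); the sphere at (14.5, 9.5) is absent (|z−center|=10.060 > r=5); the cube at (6, 6) is absent (z outside [18, 39]); Combining (union): only the r=10 sphere is present, so the union is just that shape — area = 75.59 mm². At z = 31.92: the sphere is absent (|z−center|=21.920 > r=10); the sphere at (1.5, 3) is not intersected at this z (|z−center|=14.920 > r=5.5); the sphere at (14.5, 9.5) does not reach this height (|z−center|=20.420 > r=5); the cube at (6, 6) is present — its section is the full 16×15 rectangle (area 240.00 mm²); Taking the union: only the 16×15 cube at (6, 6) is present, so the union is just that shape — area = 240.00 mm². Checking containment: at z = 31.92 the cross-section extends beyond the z = 1.44 cross-section by about 240.00 mm².

part overhangs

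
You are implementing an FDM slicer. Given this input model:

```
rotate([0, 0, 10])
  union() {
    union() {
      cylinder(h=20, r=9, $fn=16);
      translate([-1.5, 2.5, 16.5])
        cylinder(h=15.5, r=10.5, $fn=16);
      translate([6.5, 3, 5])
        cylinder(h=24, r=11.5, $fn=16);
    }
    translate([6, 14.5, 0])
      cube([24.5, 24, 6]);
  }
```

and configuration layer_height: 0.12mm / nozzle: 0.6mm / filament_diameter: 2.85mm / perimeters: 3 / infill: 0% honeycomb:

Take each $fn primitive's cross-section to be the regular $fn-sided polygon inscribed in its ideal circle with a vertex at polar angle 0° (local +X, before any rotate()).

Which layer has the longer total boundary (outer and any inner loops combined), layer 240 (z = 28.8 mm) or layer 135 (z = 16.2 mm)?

layer 240 (z = 28.8 mm)

Layer 240 (z = 28.8): the cylinder is absent (z outside [0, 20]); the r=10.5 cylinder at (-1.5, 2.5) contributes a regular 16-gon of circumradius 10.5 (perimeter = 2·16·10.500·sin(180°/16) = 65.55 mm); the r=11.5 cylinder at (6.5, 3) contributes a regular 16-gon of circumradius 11.5 (perimeter = 2·16·11.500·sin(180°/16) = 71.79 mm); Merging all regions: the regions partially overlap (shared area 199.73 mm²), so the edge portions inside another operand are dropped and the merged outline is re-measured after clipping — boundary = 85.34 mm; the cube at (6, 14.5) is not intersected at this z (z outside [0, 6]); Merging all regions: only the result so far is present, so the union is just that shape — boundary = 85.34 mm; (rotated 10° about Z; rotation is an isometry so areas/perimeters/island counts are preserved). So its perimeter = 85.34 mm. Layer 135 (z = 16.2): the cylinder: section is a regular 16-gon, circumradius r=9 (perimeter = 2·16·9.000·sin(180°/16) = 56.19 mm); the cylinder at (-1.5, 2.5) is not intersected at this z (z outside [16.5, 32]); the r=11.5 cylinder at (6.5, 3) contributes a regular 16-gon of circumradius 11.5 (perimeter = 2·16·11.500·sin(180°/16) = 71.79 mm); Taking the union: the regions partially overlap (shared area 175.49 mm²), so the edge portions inside another operand are dropped and the merged outline is re-measured after clipping — boundary = 79.51 mm; the cube at (6, 14.5) does not reach this height (z outside [0, 6]); Taking the union: only the result so far is present, so the union is just that shape — boundary = 79.51 mm; (whole slice rotated 10° about Z — lengths, areas and connectivity unchanged). So its perimeter = 79.51 mm. Layer 240 is larger (85.34 vs 79.51 mm).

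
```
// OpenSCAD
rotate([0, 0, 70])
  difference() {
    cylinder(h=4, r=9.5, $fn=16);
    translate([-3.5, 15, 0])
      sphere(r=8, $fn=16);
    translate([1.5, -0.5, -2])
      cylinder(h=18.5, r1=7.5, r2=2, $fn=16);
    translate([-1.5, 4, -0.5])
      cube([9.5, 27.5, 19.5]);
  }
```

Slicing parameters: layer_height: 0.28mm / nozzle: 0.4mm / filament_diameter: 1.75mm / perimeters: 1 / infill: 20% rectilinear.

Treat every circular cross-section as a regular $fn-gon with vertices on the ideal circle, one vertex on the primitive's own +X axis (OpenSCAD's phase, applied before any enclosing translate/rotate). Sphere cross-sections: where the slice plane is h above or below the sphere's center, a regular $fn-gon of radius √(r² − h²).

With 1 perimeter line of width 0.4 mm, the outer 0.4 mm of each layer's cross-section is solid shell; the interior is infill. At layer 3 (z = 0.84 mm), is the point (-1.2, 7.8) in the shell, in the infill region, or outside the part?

At z = 0.84 mm: the r=9.5 cylinder contributes a regular 16-gon of circumradius 9.5; the r=8 sphere at (-3.5, 15) contributes a regular 16-gon of circumradius √(8²−0.84²) = 7.956; the cone at (1.5, -0.5) (r1=7.5→r2=2) has section circumradius 6.656 here — a regular 16-gon; the cube at (-1.5, 4) is present — its section is the full 9.5×27.5 rectangle; Subtracting the remaining from the first: starting from the r=9.5 cylinder, the r=8 sphere at (-3.5, 15) partially overlaps it — only the 9.40 mm² overlap (of its 193.77 mm²) is removed, clipping the outline; the cone at (1.5, -0.5) lies wholly inside it (removes its full 135.62 mm² and its 41.55 mm outline becomes a hole wall); the 9.5×27.5 cube at (-1.5, 4) partially overlaps it — only the 24.16 mm² overlap (of its 261.25 mm²) is removed, clipping the outline — 1 connected region; (whole slice rotated 70° about Z — lengths, areas and connectivity unchanged). Overall, the cross-section is a single solid region. Undo the 70° rotation: the query point maps to (6.919, 3.795) in the un-rotated model frame. The nearest boundary edge runs (6.34, 4.00)→(8.00, 4.00); distance from the point to it = 0.20 mm. The point is inside the cross-section, 0.20 mm from the nearest boundary — within the 0.4 mm shell band (1 × 0.4).

shell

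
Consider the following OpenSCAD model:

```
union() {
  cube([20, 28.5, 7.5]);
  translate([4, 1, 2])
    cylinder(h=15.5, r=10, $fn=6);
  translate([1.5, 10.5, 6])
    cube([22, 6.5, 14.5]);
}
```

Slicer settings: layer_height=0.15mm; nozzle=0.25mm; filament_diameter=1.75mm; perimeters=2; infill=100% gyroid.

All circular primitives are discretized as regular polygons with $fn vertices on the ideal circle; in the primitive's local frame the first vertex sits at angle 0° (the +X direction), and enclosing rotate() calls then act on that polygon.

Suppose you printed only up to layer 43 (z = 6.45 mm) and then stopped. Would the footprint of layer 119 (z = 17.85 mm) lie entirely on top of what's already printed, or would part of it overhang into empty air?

entirely on top

Compare the two slices. At z = 6.45: the cube is present — its section is the full 20×28.5 rectangle (area 570.00 mm²); the r=10 cylinder at (4, 1) gives a regular 6-gon of circumradius 10 (constant along its height) (area = (6/2)·10.000²·sin(360°/6) = 259.81 mm²); the cube at (1.5, 10.5) (footprint 22×6.5) is included at this height (area 143.00 mm²); Taking the union: the regions partially overlap — summed areas 972.81 mm² minus the doubly-counted overlap 233.55 mm² gives 739.25 mm² — area = 739.25 mm². At z = 17.85: the cube is not intersected at this z (z outside [0, 7.5]); the cylinder at (4, 1) does not reach this height (z outside [2, 17.5]); the cube at (1.5, 10.5) (footprint 22×6.5) is included at this height (area 143.00 mm²); Taking the union: only the 22×6.5 cube at (1.5, 10.5) is present, so the union is just that shape — area = 143.00 mm². Checking containment: the cross-section at z = 17.85 is a subset of the cross-section at z = 6.45.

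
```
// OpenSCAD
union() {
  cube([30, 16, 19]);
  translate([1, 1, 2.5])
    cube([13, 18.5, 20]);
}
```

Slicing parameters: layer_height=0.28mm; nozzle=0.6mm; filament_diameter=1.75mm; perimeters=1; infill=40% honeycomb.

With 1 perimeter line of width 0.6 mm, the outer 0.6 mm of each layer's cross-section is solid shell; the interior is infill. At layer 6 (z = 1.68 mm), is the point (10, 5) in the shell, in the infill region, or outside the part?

infill

At z = 1.68 mm: the cube (footprint 30×16) is included at this height; the cube at (1, 1) is not intersected at this z (z outside [2.5, 22.5]); Combining (union): only the 30×16 cube is present, so the union is just that shape — 1 connected region. Overall, the cross-section is a single solid region. The nearest boundary edge runs (0.00, 0.00)→(30.00, 0.00); distance from the point to it = 5.00 mm. The point is inside the cross-section and 5.00 mm from the nearest boundary — more than the 0.6 mm shell width (1 × 0.6), so it's in the infill interior.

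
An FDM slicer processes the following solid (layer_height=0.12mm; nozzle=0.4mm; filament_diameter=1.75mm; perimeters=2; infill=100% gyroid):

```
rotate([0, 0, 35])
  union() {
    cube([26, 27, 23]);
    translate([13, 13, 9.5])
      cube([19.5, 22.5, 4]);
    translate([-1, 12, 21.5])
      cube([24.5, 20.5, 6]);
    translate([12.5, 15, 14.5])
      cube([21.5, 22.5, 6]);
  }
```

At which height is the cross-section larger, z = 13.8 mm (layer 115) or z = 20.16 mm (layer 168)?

Layer 115 (z = 13.8): the cube is present — its section is the full 26×27 rectangle (area 702.00 mm²); the cube at (13, 13) does not reach this height (z outside [9.5, 13.5]); the cube at (-1, 12) is absent (z outside [21.5, 27.5]); the cube at (12.5, 15) is absent (z outside [14.5, 20.5]); Taking the union: only the 26×27 cube is present, so the union is just that shape — area = 702.00 mm²; (rotated 35° about Z; rotation is an isometry so areas/perimeters/island counts are preserved). So its area = 702.00 mm². Layer 168 (z = 20.16): the 26×27 cube contributes its full rectangle (area 702.00 mm²); the cube at (13, 13) is not intersected at this z (z outside [9.5, 13.5]); the cube at (-1, 12) is absent (z outside [21.5, 27.5]); the cube at (12.5, 15) is present — its section is the full 21.5×22.5 rectangle (area 483.75 mm²); Taking the union: the regions partially overlap — summed areas 1185.75 mm² minus the doubly-counted overlap 162.00 mm² gives 1023.75 mm² — area = 1023.75 mm²; (rotated 35° about Z; rotation is an isometry so areas/perimeters/island counts are preserved). So its area = 1023.75 mm². Layer 168 is larger (1023.75 vs 702.00 mm²).

layer 168 (z = 20.16 mm)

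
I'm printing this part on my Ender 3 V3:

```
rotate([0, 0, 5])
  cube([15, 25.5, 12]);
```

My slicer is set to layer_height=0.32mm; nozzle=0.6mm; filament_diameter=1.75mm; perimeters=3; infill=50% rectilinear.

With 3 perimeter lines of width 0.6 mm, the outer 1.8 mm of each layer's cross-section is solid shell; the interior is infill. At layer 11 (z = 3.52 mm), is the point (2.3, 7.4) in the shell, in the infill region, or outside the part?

At z = 3.52 mm: the 15×25.5 cube contributes its full rectangle; (whole slice rotated 5° about Z — lengths, areas and connectivity unchanged). Overall, the cross-section is a single solid region. Undo the 5° rotation: the query point maps to (2.936, 7.171) in the un-rotated model frame. The nearest boundary edge runs (0.00, 25.50)→(0.00, 0.00); distance from the point to it = 2.94 mm. The point is inside the cross-section and 2.94 mm from the nearest boundary — more than the 1.8 mm shell width (3 × 0.6), so it's in the infill interior.

infill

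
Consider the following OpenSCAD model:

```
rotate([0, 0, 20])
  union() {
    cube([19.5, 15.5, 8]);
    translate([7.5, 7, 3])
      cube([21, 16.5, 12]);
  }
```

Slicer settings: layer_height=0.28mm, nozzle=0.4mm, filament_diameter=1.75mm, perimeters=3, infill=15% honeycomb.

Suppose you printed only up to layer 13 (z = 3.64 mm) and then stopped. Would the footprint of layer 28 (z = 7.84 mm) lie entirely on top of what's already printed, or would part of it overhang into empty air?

entirely on top

Compare the two slices. At z = 3.64: the cube is present — its section is the full 19.5×15.5 rectangle (area 302.25 mm²); the 21×16.5 cube at (7.5, 7) contributes its full rectangle (area 346.50 mm²); Combining (union): the regions partially overlap — summed areas 648.75 mm² minus the doubly-counted overlap 102.00 mm² gives 546.75 mm² — area = 546.75 mm²; (whole slice rotated 20° about Z — lengths, areas and connectivity unchanged). At z = 7.84: the 19.5×15.5 cube contributes its full rectangle (area 302.25 mm²); the cube at (7.5, 7) is present — its section is the full 21×16.5 rectangle (area 346.50 mm²); Combining (union): the regions partially overlap — summed areas 648.75 mm² minus the doubly-counted overlap 102.00 mm² gives 546.75 mm² — area = 546.75 mm²; (whole slice rotated 20° about Z — lengths, areas and connectivity unchanged). Checking containment: the cross-section at z = 7.84 is a subset of the cross-section at z = 3.64.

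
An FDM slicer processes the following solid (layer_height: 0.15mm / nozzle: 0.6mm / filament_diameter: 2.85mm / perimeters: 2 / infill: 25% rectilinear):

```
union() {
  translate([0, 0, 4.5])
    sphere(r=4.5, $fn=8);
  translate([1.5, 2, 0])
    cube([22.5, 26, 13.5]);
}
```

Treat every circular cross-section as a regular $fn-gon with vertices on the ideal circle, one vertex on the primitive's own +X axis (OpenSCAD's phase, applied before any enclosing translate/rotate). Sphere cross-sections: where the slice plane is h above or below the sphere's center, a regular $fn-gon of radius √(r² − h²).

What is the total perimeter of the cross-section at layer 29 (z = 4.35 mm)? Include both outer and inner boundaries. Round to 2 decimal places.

At z = 4.35 mm: the sphere: section is a regular 8-gon, circumradius = √(r²−h²) = √(4.5²−0.15²) = 4.497 (perimeter = 2·8·4.497·sin(180°/8) = 27.54 mm); the cube at (1.5, 2) is present — its section is the full 22.5×26 rectangle (perimeter 97.00 mm); Combining (union): the regions partially overlap (shared area 2.86 mm²), so the edge portions inside another operand are dropped and the merged outline is re-measured after clipping — boundary = 117.40 mm. Overall, the cross-section is a single solid region. Total boundary length (outer) = 117.40 mm.

117.40 mm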